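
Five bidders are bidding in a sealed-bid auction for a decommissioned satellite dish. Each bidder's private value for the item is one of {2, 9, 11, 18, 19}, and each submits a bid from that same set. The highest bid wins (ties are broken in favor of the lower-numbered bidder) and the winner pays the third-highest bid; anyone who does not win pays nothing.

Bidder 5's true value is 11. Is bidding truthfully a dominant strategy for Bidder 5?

No

Consider the case where Bidder 1 bids 2, Bidder 2 bids 2, Bidder 3 bids 2 and Bidder 4 bids 11.
Truthful bid 11: loses, pays 0, utility 0.
Bid 18 instead: wins, pays 2, utility 11 - 2 = 9.
Since 9 > 0, bidding 18 is strictly better here, so truthful bidding is not dominant.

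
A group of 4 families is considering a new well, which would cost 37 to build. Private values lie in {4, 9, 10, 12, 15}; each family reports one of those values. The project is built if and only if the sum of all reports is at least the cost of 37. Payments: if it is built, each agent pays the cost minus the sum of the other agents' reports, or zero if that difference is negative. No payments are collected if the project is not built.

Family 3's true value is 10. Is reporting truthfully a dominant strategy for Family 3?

Check each profile of the others' reports and compare truth against every alternative report.
Others report (9, 15, 15): truth gives 10, best alternative gives 10.
Others report (10, 12, 15): truth gives 10, best alternative gives 10.
Others report (10, 15, 12): truth gives 10, best alternative gives 10.
Others report (10, 15, 15): truth gives 10, best alternative gives 10.
Others report (12, 10, 15): truth gives 10, best alternative gives 10.
Others report (12, 12, 15): truth gives 10, best alternative gives 10.
(Remaining 119 profiles checked similarly; truth is weakly best in each.)
In every case the truthful report is at least as good as any alternative, so it is a dominant strategy.

Yes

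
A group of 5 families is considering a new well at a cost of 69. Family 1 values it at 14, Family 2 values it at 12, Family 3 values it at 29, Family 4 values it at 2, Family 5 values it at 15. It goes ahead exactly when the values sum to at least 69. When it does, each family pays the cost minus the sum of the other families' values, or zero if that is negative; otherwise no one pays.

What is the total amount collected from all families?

Total value 72 ≥ cost 69, so it is built.
Family 1: others sum to 58; max(0, 69 - 58) = 11.
Family 2: others sum to 60; max(0, 69 - 60) = 9.
Family 3: others sum to 43; max(0, 69 - 43) = 26.
Family 4: others sum to 70; max(0, 69 - 70) = 0.
Family 5: others sum to 57; max(0, 69 - 57) = 12.
Total collected = 11 + 9 + 26 + 0 + 12 = 58.

58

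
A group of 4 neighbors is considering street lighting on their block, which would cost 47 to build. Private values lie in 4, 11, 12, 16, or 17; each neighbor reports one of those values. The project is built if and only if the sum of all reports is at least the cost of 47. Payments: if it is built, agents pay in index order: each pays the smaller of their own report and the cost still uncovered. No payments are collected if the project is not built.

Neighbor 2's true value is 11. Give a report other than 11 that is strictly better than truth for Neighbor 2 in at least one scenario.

4

Suppose Neighbor 1 reports 11, Neighbor 3 reports 16 and Neighbor 4 reports 16.
Report 11: project built, pays 11, utility 11 - 11 = 0.
Report 4: project built, pays 4, utility 11 - 4 = 7.
So reporting 4 beats truth here (7 > 0).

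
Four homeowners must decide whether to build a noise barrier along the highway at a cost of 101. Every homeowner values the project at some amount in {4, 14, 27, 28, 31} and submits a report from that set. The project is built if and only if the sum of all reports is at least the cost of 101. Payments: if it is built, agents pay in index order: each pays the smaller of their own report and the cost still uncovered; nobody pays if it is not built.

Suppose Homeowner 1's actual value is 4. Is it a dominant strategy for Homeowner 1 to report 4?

Yes

Check each profile of the others' reports and compare truth against every alternative report.
Others report (27, 31, 31): truth gives 0, best alternative gives -10.
Others report (28, 28, 31): truth gives 0, best alternative gives -10.
Others report (28, 31, 28): truth gives 0, best alternative gives -10.
Others report (28, 31, 31): truth gives 0, best alternative gives -10.
Others report (31, 27, 31): truth gives 0, best alternative gives -10.
Others report (31, 28, 28): truth gives 0, best alternative gives -10.
(Remaining 119 profiles checked similarly; truth is weakly best in each.)
In every case the truthful report is at least as good as any alternative, so it is a dominant strategy.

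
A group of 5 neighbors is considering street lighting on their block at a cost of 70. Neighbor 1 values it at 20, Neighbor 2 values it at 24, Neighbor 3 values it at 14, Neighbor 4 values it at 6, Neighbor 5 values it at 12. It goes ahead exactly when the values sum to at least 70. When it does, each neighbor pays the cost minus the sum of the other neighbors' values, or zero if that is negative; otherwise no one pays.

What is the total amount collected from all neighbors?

46

Total value 76 ≥ cost 70, so it is built.
Neighbor 1: others sum to 56; max(0, 70 - 56) = 14.
Neighbor 2: others sum to 52; max(0, 70 - 52) = 18.
Neighbor 3: others sum to 62; max(0, 70 - 62) = 8.
Neighbor 4: others sum to 70; max(0, 70 - 70) = 0.
Neighbor 5: others sum to 64; max(0, 70 - 64) = 6.
Total collected = 14 + 18 + 8 + 0 + 6 = 46.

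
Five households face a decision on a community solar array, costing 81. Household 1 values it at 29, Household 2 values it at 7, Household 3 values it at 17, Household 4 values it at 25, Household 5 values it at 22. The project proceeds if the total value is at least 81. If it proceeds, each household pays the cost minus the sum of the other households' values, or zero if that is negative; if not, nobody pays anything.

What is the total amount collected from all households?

Total value 100 ≥ cost 81, so it is built.
Household 1: others sum to 71; max(0, 81 - 71) = 10.
Household 2: others sum to 93; max(0, 81 - 93) = 0.
Household 3: others sum to 83; max(0, 81 - 83) = 0.
Household 4: others sum to 75; max(0, 81 - 75) = 6.
Household 5: others sum to 78; max(0, 81 - 78) = 3.
Total collected = 10 + 0 + 0 + 6 + 3 = 19.

19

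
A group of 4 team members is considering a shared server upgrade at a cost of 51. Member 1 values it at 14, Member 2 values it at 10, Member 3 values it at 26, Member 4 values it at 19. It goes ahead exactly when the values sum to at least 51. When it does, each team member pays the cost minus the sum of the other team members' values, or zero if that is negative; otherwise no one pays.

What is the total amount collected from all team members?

Total value 69 ≥ cost 51, so it is built.
Member 1: others sum to 55; max(0, 51 - 55) = 0.
Member 2: others sum to 59; max(0, 51 - 59) = 0.
Member 3: others sum to 43; max(0, 51 - 43) = 8.
Member 4: others sum to 50; max(0, 51 - 50) = 1.
Total collected = 0 + 0 + 8 + 1 = 9.

9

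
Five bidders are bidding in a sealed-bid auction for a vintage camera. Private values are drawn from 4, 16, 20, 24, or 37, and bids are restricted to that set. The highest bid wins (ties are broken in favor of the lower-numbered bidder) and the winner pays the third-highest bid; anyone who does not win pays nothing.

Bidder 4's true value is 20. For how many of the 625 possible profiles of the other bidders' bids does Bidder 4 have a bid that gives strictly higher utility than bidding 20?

64

Others bid (4, 4, 4, 24): truth gives 0; bid 24 gives 16 > 0. Violating.
Others bid (4, 4, 4, 37): truth gives 0; bid 37 gives 16 > 0. Violating.
Others bid (4, 4, 16, 24): truth gives 0; bid 24 gives 4 > 0. Violating.
Others bid (4, 4, 16, 37): truth gives 0; bid 37 gives 4 > 0. Violating.
Others bid (4, 4, 4, 4): truth gives 16; no alternative beats it.
Others bid (4, 4, 4, 16): truth gives 16; no alternative beats it.
(Checking all 625 profiles: 64 have a profitable deviation, 561 do not.)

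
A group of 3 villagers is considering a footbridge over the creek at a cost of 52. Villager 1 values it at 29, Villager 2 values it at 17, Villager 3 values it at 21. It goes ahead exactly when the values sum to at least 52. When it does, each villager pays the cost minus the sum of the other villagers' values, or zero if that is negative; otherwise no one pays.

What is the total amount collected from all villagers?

Total value 67 ≥ cost 52, so it is built.
Villager 1: others sum to 38; max(0, 52 - 38) = 14.
Villager 2: others sum to 50; max(0, 52 - 50) = 2.
Villager 3: others sum to 46; max(0, 52 - 46) = 6.
Total collected = 14 + 2 + 6 = 22.

22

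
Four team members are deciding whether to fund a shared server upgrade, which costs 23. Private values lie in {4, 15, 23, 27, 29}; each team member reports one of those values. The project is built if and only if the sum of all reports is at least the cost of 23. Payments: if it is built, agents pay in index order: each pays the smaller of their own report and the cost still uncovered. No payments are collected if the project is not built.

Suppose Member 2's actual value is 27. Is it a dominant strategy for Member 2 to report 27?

No

Consider the case where Member 1 reports 4, Member 3 reports 4 and Member 4 reports 4.
Truthful report 27: project built, pays 19, utility 27 - 19 = 8.
Report 15 instead: project built, pays 15, utility 27 - 15 = 12.
Since 12 > 8, reporting 15 is strictly better here, so truthful reporting is not dominant.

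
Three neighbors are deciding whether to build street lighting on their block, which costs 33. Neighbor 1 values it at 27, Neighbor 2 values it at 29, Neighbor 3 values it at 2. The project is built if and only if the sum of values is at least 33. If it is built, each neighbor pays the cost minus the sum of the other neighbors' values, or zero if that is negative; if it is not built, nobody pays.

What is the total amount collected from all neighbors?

6

Total value 58 ≥ cost 33, so it is built.
Neighbor 1: others sum to 31; max(0, 33 - 31) = 2.
Neighbor 2: others sum to 29; max(0, 33 - 29) = 4.
Neighbor 3: others sum to 56; max(0, 33 - 56) = 0.
Total collected = 2 + 4 + 0 = 6.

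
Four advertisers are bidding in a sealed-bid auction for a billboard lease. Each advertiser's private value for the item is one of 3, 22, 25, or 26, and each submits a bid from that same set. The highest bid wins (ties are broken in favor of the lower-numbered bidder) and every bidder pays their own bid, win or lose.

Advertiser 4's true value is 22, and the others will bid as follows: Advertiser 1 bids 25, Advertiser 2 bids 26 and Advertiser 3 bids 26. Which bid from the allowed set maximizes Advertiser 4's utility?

3

Bid 3: loses but pays 3, utility -3.
Bid 22: loses but pays 22, utility -22.
Bid 25: loses but pays 25, utility -25.
Bid 26: loses but pays 26, utility -26.
The best choice is 3 with utility -3.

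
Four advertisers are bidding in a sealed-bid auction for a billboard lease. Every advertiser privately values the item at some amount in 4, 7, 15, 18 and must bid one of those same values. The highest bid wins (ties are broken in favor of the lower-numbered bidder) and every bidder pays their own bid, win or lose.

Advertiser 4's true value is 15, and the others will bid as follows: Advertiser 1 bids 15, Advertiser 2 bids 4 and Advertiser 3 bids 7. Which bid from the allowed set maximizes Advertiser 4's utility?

18

Bid 4: loses but pays 4, utility -4.
Bid 7: loses but pays 7, utility -7.
Bid 15: loses but pays 15, utility -15.
Bid 18: wins, pays 18, utility 15 - 18 = -3.
The best choice is 18 with utility -3.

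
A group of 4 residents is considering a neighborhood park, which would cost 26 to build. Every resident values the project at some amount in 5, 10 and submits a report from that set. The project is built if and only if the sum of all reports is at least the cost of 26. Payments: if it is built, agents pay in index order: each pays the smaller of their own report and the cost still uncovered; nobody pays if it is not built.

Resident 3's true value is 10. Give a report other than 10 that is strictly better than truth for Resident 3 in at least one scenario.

5

Suppose Resident 1 reports 5, Resident 2 reports 10 and Resident 4 reports 10.
Report 10: project built, pays 10, utility 10 - 10 = 0.
Report 5: project built, pays 5, utility 10 - 5 = 5.
So reporting 5 beats truth here (5 > 0).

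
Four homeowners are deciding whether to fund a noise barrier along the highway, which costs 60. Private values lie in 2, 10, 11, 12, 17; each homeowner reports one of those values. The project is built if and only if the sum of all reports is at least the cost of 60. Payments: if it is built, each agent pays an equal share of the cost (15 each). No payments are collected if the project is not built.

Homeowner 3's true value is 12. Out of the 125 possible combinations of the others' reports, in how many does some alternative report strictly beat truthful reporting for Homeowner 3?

Others report (17, 17, 17): truth gives -3; report 2 gives 0 > -3. Violating.
Others report (2, 2, 2): truth gives 0; no alternative beats it.
Others report (2, 2, 10): truth gives 0; no alternative beats it.
(Checking all 125 profiles: 1 has a profitable deviation, 124 do not.)

1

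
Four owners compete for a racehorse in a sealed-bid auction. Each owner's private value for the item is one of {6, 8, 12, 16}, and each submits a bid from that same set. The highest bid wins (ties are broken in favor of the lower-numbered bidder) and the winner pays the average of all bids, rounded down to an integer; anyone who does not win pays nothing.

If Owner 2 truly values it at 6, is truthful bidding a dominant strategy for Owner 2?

Check each profile of the others' bids and compare truth against every alternative bid.
Others bid (6, 6, 8): truth gives 0, best alternative gives -1.
Others bid (6, 8, 6): truth gives 0, best alternative gives -1.
Others bid (6, 8, 8): truth gives 0, best alternative gives -1.
Others bid (6, 6, 6): truth gives 0, best alternative gives 0.
Others bid (6, 6, 12): truth gives 0, best alternative gives 0.
Others bid (6, 6, 16): truth gives 0, best alternative gives 0.
(Remaining 58 profiles checked similarly; truth is weakly best in each.)
In every case the truthful bid is at least as good as any alternative, so it is a dominant strategy.

Yes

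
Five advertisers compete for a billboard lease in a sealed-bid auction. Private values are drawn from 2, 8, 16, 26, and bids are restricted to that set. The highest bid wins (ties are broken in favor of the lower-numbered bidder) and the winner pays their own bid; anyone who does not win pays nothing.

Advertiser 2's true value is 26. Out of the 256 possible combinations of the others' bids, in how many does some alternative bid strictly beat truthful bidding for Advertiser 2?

Others bid (2, 2, 2, 2): truth gives 0; bid 8 gives 18 > 0. Violating.
Others bid (2, 2, 2, 8): truth gives 0; bid 8 gives 18 > 0. Violating.
Others bid (2, 2, 2, 16): truth gives 0; bid 16 gives 10 > 0. Violating.
Others bid (2, 2, 8, 2): truth gives 0; bid 8 gives 18 > 0. Violating.
Others bid (2, 2, 2, 26): truth gives 0; no alternative beats it.
Others bid (2, 2, 8, 26): truth gives 0; no alternative beats it.
(Checking all 256 profiles: 54 have a profitable deviation, 202 do not.)

54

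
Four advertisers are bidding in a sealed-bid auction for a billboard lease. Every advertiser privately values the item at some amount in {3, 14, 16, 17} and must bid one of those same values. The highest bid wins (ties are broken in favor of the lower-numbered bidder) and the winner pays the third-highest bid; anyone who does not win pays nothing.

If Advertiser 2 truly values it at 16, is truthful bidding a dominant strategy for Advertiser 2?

Consider the case where Advertiser 1 bids 3, Advertiser 3 bids 3 and Advertiser 4 bids 17.
Truthful bid 16: loses, pays 0, utility 0.
Bid 17 instead: wins, pays 3, utility 16 - 3 = 13.
Since 13 > 0, bidding 17 is strictly better here, so truthful bidding is not dominant.

No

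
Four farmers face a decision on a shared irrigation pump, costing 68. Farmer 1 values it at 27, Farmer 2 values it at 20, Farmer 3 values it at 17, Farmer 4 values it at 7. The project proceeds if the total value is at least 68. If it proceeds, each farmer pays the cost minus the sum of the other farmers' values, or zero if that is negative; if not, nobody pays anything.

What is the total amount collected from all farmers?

Total value 71 ≥ cost 68, so it is built.
Farmer 1: others sum to 44; max(0, 68 - 44) = 24.
Farmer 2: others sum to 51; max(0, 68 - 51) = 17.
Farmer 3: others sum to 54; max(0, 68 - 54) = 14.
Farmer 4: others sum to 64; max(0, 68 - 64) = 4.
Total collected = 24 + 17 + 14 + 4 = 59.

59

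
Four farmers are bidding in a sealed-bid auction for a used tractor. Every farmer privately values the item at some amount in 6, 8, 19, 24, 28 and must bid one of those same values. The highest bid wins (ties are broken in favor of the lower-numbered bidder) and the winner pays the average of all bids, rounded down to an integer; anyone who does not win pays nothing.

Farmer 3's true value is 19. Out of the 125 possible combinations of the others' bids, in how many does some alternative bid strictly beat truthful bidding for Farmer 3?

36

Others bid (6, 6, 6): truth gives 10; bid 8 gives 13 > 10. Violating.
Others bid (6, 6, 8): truth gives 10; bid 8 gives 12 > 10. Violating.
Others bid (6, 6, 24): truth gives 0; bid 24 gives 4 > 0. Violating.
Others bid (6, 6, 28): truth gives 0; bid 28 gives 2 > 0. Violating.
Others bid (6, 6, 19): truth gives 7; no alternative beats it.
Others bid (6, 8, 6): truth gives 10; no alternative beats it.
(Checking all 125 profiles: 36 have a profitable deviation, 89 do not.)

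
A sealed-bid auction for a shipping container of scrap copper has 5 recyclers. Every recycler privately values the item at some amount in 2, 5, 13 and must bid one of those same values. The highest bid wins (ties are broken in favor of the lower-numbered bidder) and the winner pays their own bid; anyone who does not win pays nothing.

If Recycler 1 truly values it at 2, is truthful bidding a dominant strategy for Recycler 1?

Check each profile of the others' bids and compare truth against every alternative bid.
Others bid (2, 2, 2, 2): truth gives 0, best alternative gives -3.
Others bid (2, 2, 2, 5): truth gives 0, best alternative gives -3.
Others bid (2, 2, 5, 2): truth gives 0, best alternative gives -3.
Others bid (2, 2, 5, 5): truth gives 0, best alternative gives -3.
Others bid (2, 5, 2, 2): truth gives 0, best alternative gives -3.
Others bid (2, 5, 2, 5): truth gives 0, best alternative gives -3.
(Remaining 75 profiles checked similarly; truth is weakly best in each.)
In every case the truthful bid is at least as good as any alternative, so it is a dominant strategy.

Yes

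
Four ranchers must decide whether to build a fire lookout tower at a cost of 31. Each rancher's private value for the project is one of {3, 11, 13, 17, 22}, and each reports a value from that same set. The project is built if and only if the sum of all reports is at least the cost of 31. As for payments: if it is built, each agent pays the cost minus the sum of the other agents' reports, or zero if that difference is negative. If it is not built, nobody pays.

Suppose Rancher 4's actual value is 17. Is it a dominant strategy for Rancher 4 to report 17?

Yes

Check each profile of the others' reports and compare truth against every alternative report.
Others report (3, 11, 17): truth gives 17, best alternative gives 17.
Others report (3, 11, 22): truth gives 17, best alternative gives 17.
Others report (3, 13, 17): truth gives 17, best alternative gives 17.
Others report (3, 13, 22): truth gives 17, best alternative gives 17.
Others report (3, 17, 11): truth gives 17, best alternative gives 17.
Others report (3, 17, 13): truth gives 17, best alternative gives 17.
(Remaining 119 profiles checked similarly; truth is weakly best in each.)
In every case the truthful report is at least as good as any alternative, so it is a dominant strategy.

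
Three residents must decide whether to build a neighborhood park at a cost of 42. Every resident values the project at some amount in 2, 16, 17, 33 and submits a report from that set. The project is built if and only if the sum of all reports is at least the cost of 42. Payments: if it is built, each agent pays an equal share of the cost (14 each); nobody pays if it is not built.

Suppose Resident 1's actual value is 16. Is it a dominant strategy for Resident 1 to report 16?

No

Consider the case where Resident 2 reports 2 and Resident 3 reports 16.
Truthful report 16: project not built, utility 0.
Report 33 instead: project built, pays 14, utility 16 - 14 = 2.
Since 2 > 0, reporting 33 is strictly better here, so truthful reporting is not dominant.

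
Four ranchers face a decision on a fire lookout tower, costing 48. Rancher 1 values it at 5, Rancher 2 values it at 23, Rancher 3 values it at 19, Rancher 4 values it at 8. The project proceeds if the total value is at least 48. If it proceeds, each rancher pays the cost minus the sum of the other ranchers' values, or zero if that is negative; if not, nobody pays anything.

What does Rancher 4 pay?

Total value 55 ≥ cost 48, so the project is built.
The other ranchers' values sum to 47.
Cost minus that sum is 48 - 47 = 1.

1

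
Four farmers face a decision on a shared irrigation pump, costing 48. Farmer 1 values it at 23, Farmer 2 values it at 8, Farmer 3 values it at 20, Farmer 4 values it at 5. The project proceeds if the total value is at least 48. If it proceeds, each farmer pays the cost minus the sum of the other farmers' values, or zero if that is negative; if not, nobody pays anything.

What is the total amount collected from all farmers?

Total value 56 ≥ cost 48, so it is built.
Farmer 1: others sum to 33; max(0, 48 - 33) = 15.
Farmer 2: others sum to 48; max(0, 48 - 48) = 0.
Farmer 3: others sum to 36; max(0, 48 - 36) = 12.
Farmer 4: others sum to 51; max(0, 48 - 51) = 0.
Total collected = 15 + 0 + 12 + 0 = 27.

27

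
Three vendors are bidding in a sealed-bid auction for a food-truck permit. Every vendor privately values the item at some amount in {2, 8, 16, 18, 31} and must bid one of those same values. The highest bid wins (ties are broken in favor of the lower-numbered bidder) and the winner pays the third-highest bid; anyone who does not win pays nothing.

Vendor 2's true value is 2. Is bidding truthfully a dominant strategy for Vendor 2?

Check each profile of the others' bids and compare truth against every alternative bid.
Others bid (2, 2): truth gives 0, best alternative gives 0.
Others bid (2, 8): truth gives 0, best alternative gives 0.
Others bid (2, 16): truth gives 0, best alternative gives 0.
Others bid (2, 18): truth gives 0, best alternative gives 0.
Others bid (2, 31): truth gives 0, best alternative gives 0.
Others bid (8, 2): truth gives 0, best alternative gives 0.
(Remaining 19 profiles checked similarly; truth is weakly best in each.)
In every case the truthful bid is at least as good as any alternative, so it is a dominant strategy.

Yes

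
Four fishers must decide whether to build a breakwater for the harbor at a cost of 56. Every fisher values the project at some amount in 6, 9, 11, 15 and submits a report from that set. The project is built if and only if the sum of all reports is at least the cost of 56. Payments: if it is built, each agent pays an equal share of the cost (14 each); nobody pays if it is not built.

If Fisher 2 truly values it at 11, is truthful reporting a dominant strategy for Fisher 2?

No

Consider the case where Fisher 1 reports 15, Fisher 3 reports 15 and Fisher 4 reports 15.
Truthful report 11: project built, pays 14, utility 11 - 14 = -3.
Report 6 instead: project not built, utility 0.
Since 0 > -3, reporting 6 is strictly better here, so truthful reporting is not dominant.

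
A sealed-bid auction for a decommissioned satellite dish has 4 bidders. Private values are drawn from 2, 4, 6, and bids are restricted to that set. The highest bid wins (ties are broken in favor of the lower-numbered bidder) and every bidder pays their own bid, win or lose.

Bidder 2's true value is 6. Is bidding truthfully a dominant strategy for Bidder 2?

Consider the case where Bidder 1 bids 2, Bidder 3 bids 2 and Bidder 4 bids 2.
Truthful bid 6: wins, pays 6, utility 6 - 6 = 0.
Bid 4 instead: wins, pays 4, utility 6 - 4 = 2.
Since 2 > 0, bidding 4 is strictly better here, so truthful bidding is not dominant.

No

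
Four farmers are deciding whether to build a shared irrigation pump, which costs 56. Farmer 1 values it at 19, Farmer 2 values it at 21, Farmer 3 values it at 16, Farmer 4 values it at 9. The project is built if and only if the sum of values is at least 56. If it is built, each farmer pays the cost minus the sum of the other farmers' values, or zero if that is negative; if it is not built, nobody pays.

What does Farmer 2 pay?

Total value 65 ≥ cost 56, so the project is built.
The other farmers' values sum to 44.
Cost minus that sum is 56 - 44 = 12.

12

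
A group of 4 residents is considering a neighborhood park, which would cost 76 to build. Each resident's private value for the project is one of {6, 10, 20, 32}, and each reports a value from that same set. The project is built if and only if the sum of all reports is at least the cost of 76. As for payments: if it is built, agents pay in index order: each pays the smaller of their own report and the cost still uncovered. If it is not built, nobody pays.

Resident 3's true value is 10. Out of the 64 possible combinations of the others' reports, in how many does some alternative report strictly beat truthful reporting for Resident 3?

13

Others report (6, 32, 32): truth gives 0; report 6 gives 4 > 0. Violating.
Others report (10, 32, 32): truth gives 0; report 6 gives 4 > 0. Violating.
Others report (20, 20, 32): truth gives 0; report 6 gives 4 > 0. Violating.
Others report (20, 32, 20): truth gives 0; report 6 gives 4 > 0. Violating.
Others report (6, 6, 6): truth gives 0; no alternative beats it.
Others report (6, 6, 10): truth gives 0; no alternative beats it.
(Checking all 64 profiles: 13 have a profitable deviation, 51 do not.)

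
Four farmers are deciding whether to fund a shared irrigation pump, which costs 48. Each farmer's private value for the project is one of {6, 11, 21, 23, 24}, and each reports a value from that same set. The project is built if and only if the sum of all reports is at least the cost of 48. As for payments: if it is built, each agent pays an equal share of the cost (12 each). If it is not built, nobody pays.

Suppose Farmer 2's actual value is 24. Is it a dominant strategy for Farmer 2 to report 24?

Check each profile of the others' reports and compare truth against every alternative report.
Others report (6, 6, 21): truth gives 12, best alternative gives 12.
Others report (6, 6, 23): truth gives 12, best alternative gives 12.
Others report (6, 6, 24): truth gives 12, best alternative gives 12.
Others report (6, 11, 11): truth gives 12, best alternative gives 12.
Others report (6, 11, 21): truth gives 12, best alternative gives 12.
Others report (6, 11, 23): truth gives 12, best alternative gives 12.
(Remaining 119 profiles checked similarly; truth is weakly best in each.)
In every case the truthful report is at least as good as any alternative, so it is a dominant strategy.

Yes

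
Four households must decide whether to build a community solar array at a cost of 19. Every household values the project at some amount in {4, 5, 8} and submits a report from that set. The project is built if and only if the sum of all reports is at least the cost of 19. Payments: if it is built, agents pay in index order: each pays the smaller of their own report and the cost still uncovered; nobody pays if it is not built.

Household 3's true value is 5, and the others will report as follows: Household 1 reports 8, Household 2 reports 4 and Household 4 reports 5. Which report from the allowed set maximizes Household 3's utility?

Report 4: project built, pays 4, utility 5 - 4 = 1.
Report 5: project built, pays 5, utility 5 - 5 = 0.
Report 8: project built, pays 7, utility 5 - 7 = -2.
The best choice is 4 with utility 1.

4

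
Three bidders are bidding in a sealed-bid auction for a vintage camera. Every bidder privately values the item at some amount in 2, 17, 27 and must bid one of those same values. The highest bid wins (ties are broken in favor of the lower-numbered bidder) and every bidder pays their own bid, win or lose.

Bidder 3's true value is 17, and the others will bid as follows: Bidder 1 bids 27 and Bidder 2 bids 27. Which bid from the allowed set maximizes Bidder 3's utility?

Bid 2: loses but pays 2, utility -2.
Bid 17: loses but pays 17, utility -17.
Bid 27: loses but pays 27, utility -27.
The best choice is 2 with utility -2.

2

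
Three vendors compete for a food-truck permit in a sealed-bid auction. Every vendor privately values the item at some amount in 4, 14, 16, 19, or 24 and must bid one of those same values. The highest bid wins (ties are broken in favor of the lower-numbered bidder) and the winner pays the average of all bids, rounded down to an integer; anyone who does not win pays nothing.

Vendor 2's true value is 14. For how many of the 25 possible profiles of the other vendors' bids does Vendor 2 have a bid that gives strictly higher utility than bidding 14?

3

Others bid (4, 16): truth gives 0; bid 16 gives 2 > 0. Violating.
Others bid (14, 4): truth gives 0; bid 16 gives 3 > 0. Violating.
Others bid (16, 4): truth gives 0; bid 19 gives 1 > 0. Violating.
Others bid (4, 4): truth gives 7; no alternative beats it.
Others bid (4, 14): truth gives 4; no alternative beats it.
(Checking all 25 profiles: 3 have a profitable deviation, 22 do not.)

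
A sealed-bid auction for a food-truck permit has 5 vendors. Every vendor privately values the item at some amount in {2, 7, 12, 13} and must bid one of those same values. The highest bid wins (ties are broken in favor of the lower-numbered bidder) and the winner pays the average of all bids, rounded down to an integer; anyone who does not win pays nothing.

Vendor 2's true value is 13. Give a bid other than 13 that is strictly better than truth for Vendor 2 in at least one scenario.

Suppose Vendor 1 bids 2, Vendor 3 bids 2, Vendor 4 bids 2 and Vendor 5 bids 2.
Bid 13: wins, pays 4, utility 13 - 4 = 9.
Bid 7: wins, pays 3, utility 13 - 3 = 10.
So bidding 7 beats truth here (10 > 9).

7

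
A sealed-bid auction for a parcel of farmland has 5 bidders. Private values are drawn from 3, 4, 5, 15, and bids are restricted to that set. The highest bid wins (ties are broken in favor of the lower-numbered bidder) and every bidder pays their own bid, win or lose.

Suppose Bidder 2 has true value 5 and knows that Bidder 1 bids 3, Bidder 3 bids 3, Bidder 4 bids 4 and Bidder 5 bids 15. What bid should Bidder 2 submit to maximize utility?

3

Bid 3: loses but pays 3, utility -3.
Bid 4: loses but pays 4, utility -4.
Bid 5: loses but pays 5, utility -5.
Bid 15: wins, pays 15, utility 5 - 15 = -10.
The best choice is 3 with utility -3.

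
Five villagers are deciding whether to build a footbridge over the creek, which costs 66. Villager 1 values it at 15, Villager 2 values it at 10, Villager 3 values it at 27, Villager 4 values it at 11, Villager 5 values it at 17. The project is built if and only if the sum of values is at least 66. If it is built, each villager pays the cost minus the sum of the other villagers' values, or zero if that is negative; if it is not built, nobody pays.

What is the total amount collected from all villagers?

17

Total value 80 ≥ cost 66, so it is built.
Villager 1: others sum to 65; max(0, 66 - 65) = 1.
Villager 2: others sum to 70; max(0, 66 - 70) = 0.
Villager 3: others sum to 53; max(0, 66 - 53) = 13.
Villager 4: others sum to 69; max(0, 66 - 69) = 0.
Villager 5: others sum to 63; max(0, 66 - 63) = 3.
Total collected = 1 + 0 + 13 + 0 + 3 = 17.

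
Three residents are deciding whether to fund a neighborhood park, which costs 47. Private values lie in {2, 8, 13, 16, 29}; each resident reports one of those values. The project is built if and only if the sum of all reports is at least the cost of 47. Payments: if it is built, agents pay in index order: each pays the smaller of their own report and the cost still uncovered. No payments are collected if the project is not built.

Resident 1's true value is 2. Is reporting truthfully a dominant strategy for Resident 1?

Yes

Check each profile of the others' reports and compare truth against every alternative report.
Others report (13, 29): truth gives 0, best alternative gives -6.
Others report (16, 29): truth gives 0, best alternative gives -6.
Others report (29, 13): truth gives 0, best alternative gives -6.
Others report (29, 16): truth gives 0, best alternative gives -6.
Others report (29, 29): truth gives 0, best alternative gives -6.
Others report (2, 2): truth gives 0, best alternative gives 0.
(Remaining 19 profiles checked similarly; truth is weakly best in each.)
In every case the truthful report is at least as good as any alternative, so it is a dominant strategy.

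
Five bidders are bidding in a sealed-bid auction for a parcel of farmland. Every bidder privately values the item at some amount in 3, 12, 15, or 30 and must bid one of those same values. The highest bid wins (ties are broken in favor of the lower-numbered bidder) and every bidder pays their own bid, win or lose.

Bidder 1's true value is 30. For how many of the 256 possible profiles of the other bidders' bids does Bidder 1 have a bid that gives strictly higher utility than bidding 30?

Others bid (3, 3, 3, 3): truth gives 0; bid 3 gives 27 > 0. Violating.
Others bid (3, 3, 3, 12): truth gives 0; bid 12 gives 18 > 0. Violating.
Others bid (3, 3, 3, 15): truth gives 0; bid 15 gives 15 > 0. Violating.
Others bid (3, 3, 12, 3): truth gives 0; bid 12 gives 18 > 0. Violating.
Others bid (3, 3, 3, 30): truth gives 0; no alternative beats it.
Others bid (3, 3, 12, 30): truth gives 0; no alternative beats it.
(Checking all 256 profiles: 81 have a profitable deviation, 175 do not.)

81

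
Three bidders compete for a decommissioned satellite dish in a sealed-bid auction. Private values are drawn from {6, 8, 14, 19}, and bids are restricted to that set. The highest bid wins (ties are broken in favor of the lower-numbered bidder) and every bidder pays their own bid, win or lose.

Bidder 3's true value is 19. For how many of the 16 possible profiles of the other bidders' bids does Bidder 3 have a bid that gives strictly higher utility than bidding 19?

11

Others bid (6, 6): truth gives 0; bid 8 gives 11 > 0. Violating.
Others bid (6, 8): truth gives 0; bid 14 gives 5 > 0. Violating.
Others bid (6, 19): truth gives -19; bid 6 gives -6 > -19. Violating.
Others bid (8, 6): truth gives 0; bid 14 gives 5 > 0. Violating.
Others bid (6, 14): truth gives 0; no alternative beats it.
Others bid (8, 14): truth gives 0; no alternative beats it.
(Checking all 16 profiles: 11 have a profitable deviation, 5 do not.)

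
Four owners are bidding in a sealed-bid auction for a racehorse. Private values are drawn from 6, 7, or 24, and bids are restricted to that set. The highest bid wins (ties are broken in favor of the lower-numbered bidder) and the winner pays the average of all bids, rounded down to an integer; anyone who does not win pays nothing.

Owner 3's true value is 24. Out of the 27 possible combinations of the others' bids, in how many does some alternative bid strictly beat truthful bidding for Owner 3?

2

Others bid (6, 6, 6): truth gives 14; bid 7 gives 18 > 14. Violating.
Others bid (6, 6, 7): truth gives 14; bid 7 gives 18 > 14. Violating.
Others bid (6, 6, 24): truth gives 9; no alternative beats it.
Others bid (6, 7, 6): truth gives 14; no alternative beats it.
(Checking all 27 profiles: 2 have a profitable deviation, 25 do not.)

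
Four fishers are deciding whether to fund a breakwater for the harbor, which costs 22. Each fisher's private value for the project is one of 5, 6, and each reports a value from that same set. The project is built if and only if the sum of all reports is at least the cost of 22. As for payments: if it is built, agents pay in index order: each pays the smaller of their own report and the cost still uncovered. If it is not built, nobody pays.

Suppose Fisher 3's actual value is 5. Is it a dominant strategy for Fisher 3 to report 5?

Check each profile of the others' reports and compare truth against every alternative report.
Others report (5, 5, 6): truth gives 0, best alternative gives -1.
Others report (5, 6, 5): truth gives 0, best alternative gives -1.
Others report (5, 6, 6): truth gives 0, best alternative gives -1.
Others report (6, 5, 5): truth gives 0, best alternative gives -1.
Others report (6, 5, 6): truth gives 0, best alternative gives -1.
Others report (6, 6, 5): truth gives 0, best alternative gives -1.
(Remaining 2 profiles checked similarly; truth is weakly best in each.)
In every case the truthful report is at least as good as any alternative, so it is a dominant strategy.

Yes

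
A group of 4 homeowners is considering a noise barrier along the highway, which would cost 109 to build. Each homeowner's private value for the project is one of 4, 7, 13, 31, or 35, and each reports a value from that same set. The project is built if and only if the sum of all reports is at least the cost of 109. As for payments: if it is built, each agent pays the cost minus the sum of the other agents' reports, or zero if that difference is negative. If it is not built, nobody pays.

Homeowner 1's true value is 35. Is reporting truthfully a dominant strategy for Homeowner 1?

Yes

Check each profile of the others' reports and compare truth against every alternative report.
Others report (7, 35, 35): truth gives 3, best alternative gives 0.
Others report (35, 7, 35): truth gives 3, best alternative gives 0.
Others report (35, 35, 7): truth gives 3, best alternative gives 0.
Others report (13, 31, 31): truth gives 1, best alternative gives 0.
Others report (31, 13, 31): truth gives 1, best alternative gives 0.
Others report (31, 31, 13): truth gives 1, best alternative gives 0.
(Remaining 119 profiles checked similarly; truth is weakly best in each.)
In every case the truthful report is at least as good as any alternative, so it is a dominant strategy.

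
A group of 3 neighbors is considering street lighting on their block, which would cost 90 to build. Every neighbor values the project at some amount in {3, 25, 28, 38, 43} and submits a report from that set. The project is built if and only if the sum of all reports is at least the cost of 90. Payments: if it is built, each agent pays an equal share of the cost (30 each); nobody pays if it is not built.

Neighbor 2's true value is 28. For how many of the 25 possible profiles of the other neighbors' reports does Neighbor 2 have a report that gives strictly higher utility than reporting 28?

12

Others report (25, 38): truth gives -2; report 3 gives 0 > -2. Violating.
Others report (25, 43): truth gives -2; report 3 gives 0 > -2. Violating.
Others report (28, 38): truth gives -2; report 3 gives 0 > -2. Violating.
Others report (28, 43): truth gives -2; report 3 gives 0 > -2. Violating.
Others report (3, 3): truth gives 0; no alternative beats it.
Others report (3, 25): truth gives 0; no alternative beats it.
(Checking all 25 profiles: 12 have a profitable deviation, 13 do not.)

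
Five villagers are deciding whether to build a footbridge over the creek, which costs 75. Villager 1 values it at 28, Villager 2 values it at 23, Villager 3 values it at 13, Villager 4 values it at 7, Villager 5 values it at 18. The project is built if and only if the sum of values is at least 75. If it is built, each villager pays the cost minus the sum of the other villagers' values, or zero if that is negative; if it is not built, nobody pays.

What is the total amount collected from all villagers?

Total value 89 ≥ cost 75, so it is built.
Villager 1: others sum to 61; max(0, 75 - 61) = 14.
Villager 2: others sum to 66; max(0, 75 - 66) = 9.
Villager 3: others sum to 76; max(0, 75 - 76) = 0.
Villager 4: others sum to 82; max(0, 75 - 82) = 0.
Villager 5: others sum to 71; max(0, 75 - 71) = 4.
Total collected = 14 + 9 + 0 + 0 + 4 = 27.

27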